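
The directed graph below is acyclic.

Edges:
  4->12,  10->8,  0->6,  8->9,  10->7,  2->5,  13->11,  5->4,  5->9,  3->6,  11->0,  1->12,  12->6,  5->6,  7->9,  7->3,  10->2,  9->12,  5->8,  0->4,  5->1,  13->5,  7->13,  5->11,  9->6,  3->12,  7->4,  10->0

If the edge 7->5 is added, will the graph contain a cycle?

Adding 7→5 creates a cycle iff 5 can already reach 7.
Explore from 5: no path reaches 7. The graph stays acyclic.

No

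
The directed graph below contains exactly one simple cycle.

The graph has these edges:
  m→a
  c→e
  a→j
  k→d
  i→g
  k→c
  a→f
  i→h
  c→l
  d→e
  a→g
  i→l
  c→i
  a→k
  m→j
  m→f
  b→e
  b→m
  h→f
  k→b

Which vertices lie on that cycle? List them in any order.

DFS with gray/black marking from k:
k gray
  b gray
    m gray
      a gray
        f gray
        f black
        g gray
        g black
        j gray
        j black
        a→k: k is gray → back edge
Back edge closes the cycle k → b → m → a → k; its vertices are {a, b, k, m}.

a, b, k, m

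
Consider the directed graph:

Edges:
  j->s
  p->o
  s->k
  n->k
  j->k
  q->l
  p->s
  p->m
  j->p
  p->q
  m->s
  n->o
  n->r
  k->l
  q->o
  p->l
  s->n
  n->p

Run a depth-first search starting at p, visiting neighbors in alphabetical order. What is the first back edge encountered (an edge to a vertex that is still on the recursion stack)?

DFS from p (visiting neighbors in alphabetical order); mark gray on enter, black on exit:
p gray
  l gray
  l black
  m gray
    s gray
      k gray
        k→l: l black — skip
      k black
      n gray
        n→k: k black — skip
        o gray
        o black
        n→p: p is gray → back edge
First back edge: n → p.

n→p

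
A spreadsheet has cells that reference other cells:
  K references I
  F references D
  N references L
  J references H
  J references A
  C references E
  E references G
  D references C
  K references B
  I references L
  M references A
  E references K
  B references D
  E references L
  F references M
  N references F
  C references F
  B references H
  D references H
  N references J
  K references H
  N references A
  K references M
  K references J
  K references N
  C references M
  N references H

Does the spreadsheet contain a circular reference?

DFS with white/gray/black marking, starting from G:
G gray
G black
K gray
  H gray
  H black
  N gray
    J gray
      J→H: H black — skip
      A gray
      A black
    J black
    N→A: A black — skip
    F gray
      M gray
        M→A: A black — skip
      M black
      D gray
        C gray
          C→F: F is gray → back edge
Back edge found, so a cycle exists: F → D → C → F.

Yes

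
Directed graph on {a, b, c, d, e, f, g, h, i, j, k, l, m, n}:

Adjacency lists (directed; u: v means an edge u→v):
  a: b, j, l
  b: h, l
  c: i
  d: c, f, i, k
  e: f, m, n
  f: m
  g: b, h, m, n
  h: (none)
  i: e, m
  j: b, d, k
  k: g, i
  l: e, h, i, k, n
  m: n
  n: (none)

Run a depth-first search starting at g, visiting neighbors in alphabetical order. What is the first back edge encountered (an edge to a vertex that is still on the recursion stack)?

k->g

DFS from g (visiting neighbors in alphabetical order); mark gray on enter, black on exit:
g gray
  b gray
    h gray
    h black
    l gray
      e gray
        f gray
          m gray
            n gray
            n black
          m black
        f black
        e→m: m black — skip
        e→n: n black — skip
      e black
      l→h: h black — skip
      i gray
        i→e: e black — skip
        i→m: m black — skip
      i black
      k gray
        k→g: g is gray → back edge
First back edge: k → g.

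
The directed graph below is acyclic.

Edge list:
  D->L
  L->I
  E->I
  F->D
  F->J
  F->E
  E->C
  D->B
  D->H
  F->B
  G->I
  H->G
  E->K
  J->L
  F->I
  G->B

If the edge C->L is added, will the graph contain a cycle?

No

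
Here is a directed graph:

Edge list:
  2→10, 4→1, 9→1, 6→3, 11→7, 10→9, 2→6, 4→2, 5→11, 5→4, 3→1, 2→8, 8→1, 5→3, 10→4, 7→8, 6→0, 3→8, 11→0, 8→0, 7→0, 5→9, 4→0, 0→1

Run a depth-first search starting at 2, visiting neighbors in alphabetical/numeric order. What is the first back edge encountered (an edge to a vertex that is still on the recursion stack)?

4->2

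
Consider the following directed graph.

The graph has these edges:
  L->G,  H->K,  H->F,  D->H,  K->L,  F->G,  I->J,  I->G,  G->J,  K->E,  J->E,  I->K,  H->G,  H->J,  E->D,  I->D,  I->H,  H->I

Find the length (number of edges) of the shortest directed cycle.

2

For each vertex v, BFS finds the shortest path from v back to v.
The shortest such closed walk is I → H → I, length 2.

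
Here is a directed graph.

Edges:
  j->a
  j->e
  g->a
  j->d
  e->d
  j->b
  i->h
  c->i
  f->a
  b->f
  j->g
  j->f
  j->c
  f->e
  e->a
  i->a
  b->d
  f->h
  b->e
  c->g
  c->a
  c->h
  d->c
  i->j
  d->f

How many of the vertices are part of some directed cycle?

A vertex is on a directed cycle iff it belongs to a strongly connected component of size ≥ 2 (or has a self-loop).
The vertices on cycles are {b, c, d, e, f, i, j} — 7 in total.

7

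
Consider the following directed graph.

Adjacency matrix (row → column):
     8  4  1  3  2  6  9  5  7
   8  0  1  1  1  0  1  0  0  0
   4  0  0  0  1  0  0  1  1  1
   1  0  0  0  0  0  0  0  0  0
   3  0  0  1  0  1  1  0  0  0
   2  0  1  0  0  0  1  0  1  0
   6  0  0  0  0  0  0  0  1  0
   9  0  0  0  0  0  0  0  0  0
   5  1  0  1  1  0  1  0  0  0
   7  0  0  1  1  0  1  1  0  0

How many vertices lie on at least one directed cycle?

A vertex is on a directed cycle iff it belongs to a strongly connected component of size ≥ 2 (or has a self-loop).
The vertices on cycles are {2, 3, 4, 5, 6, 7, 8} — 7 in total.

7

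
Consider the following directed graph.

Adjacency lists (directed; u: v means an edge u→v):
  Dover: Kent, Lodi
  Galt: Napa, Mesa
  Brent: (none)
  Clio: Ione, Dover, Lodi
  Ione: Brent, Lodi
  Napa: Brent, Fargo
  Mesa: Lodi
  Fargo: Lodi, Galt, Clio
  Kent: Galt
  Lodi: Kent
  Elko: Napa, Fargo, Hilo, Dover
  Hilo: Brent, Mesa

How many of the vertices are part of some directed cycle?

A vertex is on a directed cycle iff it belongs to a strongly connected component of size ≥ 2 (or has a self-loop).
The vertices on cycles are {Clio, Galt, Ione, Kent, Lodi, Mesa, Napa, Dover, Fargo} — 9 in total.

9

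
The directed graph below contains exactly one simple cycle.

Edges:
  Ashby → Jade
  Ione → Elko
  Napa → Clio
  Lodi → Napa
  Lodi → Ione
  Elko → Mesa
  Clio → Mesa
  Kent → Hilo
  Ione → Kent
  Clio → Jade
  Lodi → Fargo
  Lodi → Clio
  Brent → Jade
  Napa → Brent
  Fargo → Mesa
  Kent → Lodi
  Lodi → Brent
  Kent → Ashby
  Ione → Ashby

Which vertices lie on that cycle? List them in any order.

Ione, Kent, Lodi

DFS with gray/black marking from Ione:
Ione gray
  Kent gray
    Hilo gray
    Hilo black
    Ashby gray
      Jade gray
      Jade black
    Ashby black
    Lodi gray
      Clio gray
        Mesa gray
        Mesa black
        Clio→Jade: Jade black — skip
      Clio black
      Brent gray
        Brent→Jade: Jade black — skip
      Brent black
      Lodi→Ione: Ione is gray → back edge
Back edge closes the cycle Ione → Kent → Lodi → Ione; its vertices are {Ione, Kent, Lodi}.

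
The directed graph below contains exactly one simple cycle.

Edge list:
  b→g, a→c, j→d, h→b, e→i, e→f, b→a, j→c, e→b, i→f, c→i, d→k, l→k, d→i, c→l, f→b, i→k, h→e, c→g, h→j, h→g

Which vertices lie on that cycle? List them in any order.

a, b, c, f, i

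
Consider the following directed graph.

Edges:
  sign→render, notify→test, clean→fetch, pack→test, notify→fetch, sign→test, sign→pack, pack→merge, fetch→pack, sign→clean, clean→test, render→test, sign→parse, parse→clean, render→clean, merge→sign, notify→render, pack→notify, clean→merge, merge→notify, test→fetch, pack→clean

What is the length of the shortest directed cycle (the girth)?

3

For each vertex v, BFS finds the shortest path from v back to v.
The shortest such closed walk is sign → clean → merge → sign, length 3.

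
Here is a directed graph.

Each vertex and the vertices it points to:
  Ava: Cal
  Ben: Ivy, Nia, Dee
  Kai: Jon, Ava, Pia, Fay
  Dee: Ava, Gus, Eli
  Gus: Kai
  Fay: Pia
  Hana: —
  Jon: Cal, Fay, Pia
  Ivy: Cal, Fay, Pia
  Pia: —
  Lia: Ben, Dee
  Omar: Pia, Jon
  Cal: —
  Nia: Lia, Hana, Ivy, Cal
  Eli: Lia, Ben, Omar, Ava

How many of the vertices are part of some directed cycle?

A vertex is on a directed cycle iff it belongs to a strongly connected component of size ≥ 2 (or has a self-loop).
The vertices on cycles are {Ben, Dee, Eli, Lia, Nia} — 5 in total.

5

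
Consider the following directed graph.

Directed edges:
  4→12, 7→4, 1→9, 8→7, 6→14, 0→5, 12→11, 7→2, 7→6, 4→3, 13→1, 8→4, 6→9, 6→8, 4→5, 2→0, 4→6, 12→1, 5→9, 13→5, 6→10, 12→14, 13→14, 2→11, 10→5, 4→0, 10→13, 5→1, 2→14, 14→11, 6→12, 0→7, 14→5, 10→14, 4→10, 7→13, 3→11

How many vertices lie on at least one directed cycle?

6

A vertex is on a directed cycle iff it belongs to a strongly connected component of size ≥ 2 (or has a self-loop).
The vertices on cycles are {0, 2, 4, 6, 7, 8} — 6 in total.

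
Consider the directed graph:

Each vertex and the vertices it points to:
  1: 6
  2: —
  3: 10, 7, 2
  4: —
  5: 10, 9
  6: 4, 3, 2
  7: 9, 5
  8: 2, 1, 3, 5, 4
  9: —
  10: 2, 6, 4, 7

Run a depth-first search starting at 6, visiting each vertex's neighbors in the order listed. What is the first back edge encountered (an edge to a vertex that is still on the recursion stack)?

10→6

DFS from 6 (visiting each vertex's neighbors in the order listed); mark gray on enter, black on exit:
6 gray
  4 gray
  4 black
  3 gray
    10 gray
      2 gray
      2 black
      10→6: 6 is gray → back edge
First back edge: 10 → 6.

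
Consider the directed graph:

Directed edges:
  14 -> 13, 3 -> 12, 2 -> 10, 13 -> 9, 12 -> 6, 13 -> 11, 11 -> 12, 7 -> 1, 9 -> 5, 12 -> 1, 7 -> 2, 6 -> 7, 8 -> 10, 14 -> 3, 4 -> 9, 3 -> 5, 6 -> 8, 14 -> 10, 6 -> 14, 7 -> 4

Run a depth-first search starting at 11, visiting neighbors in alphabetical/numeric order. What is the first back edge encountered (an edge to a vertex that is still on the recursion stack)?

DFS from 11 (visiting neighbors in alphabetical/numeric order); mark gray on enter, black on exit:
11 gray
  12 gray
    1 gray
    1 black
    6 gray
      7 gray
        7→1: 1 black — skip
        2 gray
          10 gray
          10 black
        2 black
        4 gray
          9 gray
            5 gray
            5 black
          9 black
        4 black
      7 black
      8 gray
        8→10: 10 black — skip
      8 black
      14 gray
        3 gray
          3→5: 5 black — skip
          3→12: 12 is gray → back edge
First back edge: 3 → 12.

3->12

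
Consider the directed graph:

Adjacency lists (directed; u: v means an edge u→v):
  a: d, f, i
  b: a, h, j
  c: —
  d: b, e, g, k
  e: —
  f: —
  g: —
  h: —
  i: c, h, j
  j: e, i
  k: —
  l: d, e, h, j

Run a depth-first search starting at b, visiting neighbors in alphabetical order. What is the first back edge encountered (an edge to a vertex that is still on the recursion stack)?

d->b

DFS from b (visiting neighbors in alphabetical order); mark gray on enter, black on exit:
b gray
  a gray
    d gray
      d→b: b is gray → back edge
First back edge: d → b.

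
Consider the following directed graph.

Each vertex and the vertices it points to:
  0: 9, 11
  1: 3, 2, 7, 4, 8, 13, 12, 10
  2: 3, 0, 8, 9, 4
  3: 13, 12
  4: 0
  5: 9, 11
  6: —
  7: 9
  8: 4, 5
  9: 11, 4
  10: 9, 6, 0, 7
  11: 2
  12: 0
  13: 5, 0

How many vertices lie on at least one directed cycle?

10

A vertex is on a directed cycle iff it belongs to a strongly connected component of size ≥ 2 (or has a self-loop).
The vertices on cycles are {0, 2, 3, 4, 5, 8, 9, 11, 12, 13} — 10 in total.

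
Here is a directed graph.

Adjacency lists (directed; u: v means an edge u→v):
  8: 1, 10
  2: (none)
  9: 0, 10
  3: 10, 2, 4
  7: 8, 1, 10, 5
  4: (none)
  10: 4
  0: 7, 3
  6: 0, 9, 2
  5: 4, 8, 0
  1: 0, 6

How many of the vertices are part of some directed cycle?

7

A vertex is on a directed cycle iff it belongs to a strongly connected component of size ≥ 2 (or has a self-loop).
The vertices on cycles are {0, 1, 5, 6, 7, 8, 9} — 7 in total.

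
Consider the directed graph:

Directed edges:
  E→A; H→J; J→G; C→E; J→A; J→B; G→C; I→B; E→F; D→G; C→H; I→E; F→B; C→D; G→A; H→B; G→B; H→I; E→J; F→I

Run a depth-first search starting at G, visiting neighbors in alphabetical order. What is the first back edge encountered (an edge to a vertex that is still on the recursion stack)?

DFS from G (visiting neighbors in alphabetical order); mark gray on enter, black on exit:
G gray
  A gray
  A black
  B gray
  B black
  C gray
    D gray
      D→G: G is gray → back edge
First back edge: D → G.

D→G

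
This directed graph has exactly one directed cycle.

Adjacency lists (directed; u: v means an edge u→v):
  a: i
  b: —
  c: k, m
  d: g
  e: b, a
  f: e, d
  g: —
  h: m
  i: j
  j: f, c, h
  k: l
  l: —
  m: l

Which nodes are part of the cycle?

a, e, f, i, j

DFS with gray/black marking from j:
j gray
  f gray
    e gray
      b gray
      b black
      a gray
        i gray
          i→j: j is gray → back edge
Back edge closes the cycle j → f → e → a → i → j; its vertices are {a, e, f, i, j}.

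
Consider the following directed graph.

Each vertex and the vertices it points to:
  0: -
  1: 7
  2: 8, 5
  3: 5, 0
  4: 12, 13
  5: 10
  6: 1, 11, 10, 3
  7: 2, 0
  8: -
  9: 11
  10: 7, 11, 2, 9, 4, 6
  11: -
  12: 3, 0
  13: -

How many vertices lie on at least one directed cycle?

9

A vertex is on a directed cycle iff it belongs to a strongly connected component of size ≥ 2 (or has a self-loop).
The vertices on cycles are {1, 2, 3, 4, 5, 6, 7, 10, 12} — 9 in total.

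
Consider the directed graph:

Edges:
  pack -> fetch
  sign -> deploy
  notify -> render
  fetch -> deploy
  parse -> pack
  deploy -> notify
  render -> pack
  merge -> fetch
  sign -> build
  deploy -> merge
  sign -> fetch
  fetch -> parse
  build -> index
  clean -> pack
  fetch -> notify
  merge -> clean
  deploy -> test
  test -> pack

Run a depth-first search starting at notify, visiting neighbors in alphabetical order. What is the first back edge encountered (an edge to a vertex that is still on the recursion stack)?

clean->pack

DFS from notify (visiting neighbors in alphabetical order); mark gray on enter, black on exit:
notify gray
  render gray
    pack gray
      fetch gray
        deploy gray
          merge gray
            clean gray
              clean→pack: pack is gray → back edge
First back edge: clean → pack.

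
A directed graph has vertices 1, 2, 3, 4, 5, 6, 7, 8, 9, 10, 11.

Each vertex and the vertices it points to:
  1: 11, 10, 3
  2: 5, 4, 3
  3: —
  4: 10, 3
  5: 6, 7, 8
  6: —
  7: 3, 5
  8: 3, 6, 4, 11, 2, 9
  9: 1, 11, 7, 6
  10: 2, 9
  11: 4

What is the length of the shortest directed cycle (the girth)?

2

For each vertex v, BFS finds the shortest path from v back to v.
The shortest such closed walk is 5 → 7 → 5, length 2.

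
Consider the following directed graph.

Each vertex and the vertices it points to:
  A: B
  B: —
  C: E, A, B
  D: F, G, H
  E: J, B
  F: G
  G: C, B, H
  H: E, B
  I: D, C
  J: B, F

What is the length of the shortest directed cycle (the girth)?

5

For each vertex v, BFS finds the shortest path from v back to v.
The shortest such closed walk is C → E → J → F → G → C, length 5.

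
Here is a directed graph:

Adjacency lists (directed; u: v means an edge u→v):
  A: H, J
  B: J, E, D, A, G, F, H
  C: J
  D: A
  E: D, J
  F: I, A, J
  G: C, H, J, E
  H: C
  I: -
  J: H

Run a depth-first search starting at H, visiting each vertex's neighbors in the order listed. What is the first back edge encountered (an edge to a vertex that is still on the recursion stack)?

J→H

DFS from H (visiting each vertex's neighbors in the order listed); mark gray on enter, black on exit:
H gray
  C gray
    J gray
      J→H: H is gray → back edge
First back edge: J → H.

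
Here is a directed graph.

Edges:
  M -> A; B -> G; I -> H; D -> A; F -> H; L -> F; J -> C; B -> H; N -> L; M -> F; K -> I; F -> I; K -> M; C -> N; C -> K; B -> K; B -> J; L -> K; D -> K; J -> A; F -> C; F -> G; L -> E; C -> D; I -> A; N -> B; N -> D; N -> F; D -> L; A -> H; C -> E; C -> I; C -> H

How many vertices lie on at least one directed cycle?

A vertex is on a directed cycle iff it belongs to a strongly connected component of size ≥ 2 (or has a self-loop).
The vertices on cycles are {B, C, D, F, J, K, L, M, N} — 9 in total.

9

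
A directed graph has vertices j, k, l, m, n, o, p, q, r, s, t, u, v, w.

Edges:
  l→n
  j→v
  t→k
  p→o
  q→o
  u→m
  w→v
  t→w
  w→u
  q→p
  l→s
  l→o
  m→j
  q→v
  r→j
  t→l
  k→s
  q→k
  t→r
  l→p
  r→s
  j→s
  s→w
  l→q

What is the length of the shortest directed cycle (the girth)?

For each vertex v, BFS finds the shortest path from v back to v.
The shortest such closed walk is w → u → m → j → s → w, length 5.

5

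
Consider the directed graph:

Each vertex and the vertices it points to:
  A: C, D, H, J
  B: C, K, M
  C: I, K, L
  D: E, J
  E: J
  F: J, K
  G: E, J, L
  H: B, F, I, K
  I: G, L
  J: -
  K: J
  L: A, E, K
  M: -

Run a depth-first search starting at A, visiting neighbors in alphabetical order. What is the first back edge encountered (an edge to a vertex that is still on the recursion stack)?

L→A

DFS from A (visiting neighbors in alphabetical order); mark gray on enter, black on exit:
A gray
  C gray
    I gray
      G gray
        E gray
          J gray
          J black
        E black
        G→J: J black — skip
        L gray
          L→A: A is gray → back edge
First back edge: L → A.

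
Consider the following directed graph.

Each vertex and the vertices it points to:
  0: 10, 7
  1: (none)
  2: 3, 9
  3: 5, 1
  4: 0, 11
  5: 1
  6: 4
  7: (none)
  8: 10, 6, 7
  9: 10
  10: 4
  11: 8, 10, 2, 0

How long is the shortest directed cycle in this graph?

3

For each vertex v, BFS finds the shortest path from v back to v.
The shortest such closed walk is 11 → 10 → 4 → 11, length 3.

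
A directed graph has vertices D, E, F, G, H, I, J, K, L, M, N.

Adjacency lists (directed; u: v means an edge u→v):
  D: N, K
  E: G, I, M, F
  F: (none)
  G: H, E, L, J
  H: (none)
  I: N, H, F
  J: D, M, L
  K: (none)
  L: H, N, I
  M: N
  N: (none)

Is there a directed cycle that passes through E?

Yes

E is on a cycle iff E can reach itself via ≥1 edge.
E → G → E — yes.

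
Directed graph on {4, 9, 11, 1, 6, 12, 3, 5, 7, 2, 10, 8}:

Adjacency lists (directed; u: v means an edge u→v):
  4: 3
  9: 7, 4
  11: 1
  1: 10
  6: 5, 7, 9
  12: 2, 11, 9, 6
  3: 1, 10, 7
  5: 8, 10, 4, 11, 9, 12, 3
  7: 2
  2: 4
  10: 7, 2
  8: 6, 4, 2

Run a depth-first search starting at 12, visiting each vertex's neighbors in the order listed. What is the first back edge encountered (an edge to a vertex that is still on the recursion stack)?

7→2

DFS from 12 (visiting each vertex's neighbors in the order listed); mark gray on enter, black on exit:
12 gray
  2 gray
    4 gray
      3 gray
        1 gray
          10 gray
            7 gray
              7→2: 2 is gray → back edge
First back edge: 7 → 2.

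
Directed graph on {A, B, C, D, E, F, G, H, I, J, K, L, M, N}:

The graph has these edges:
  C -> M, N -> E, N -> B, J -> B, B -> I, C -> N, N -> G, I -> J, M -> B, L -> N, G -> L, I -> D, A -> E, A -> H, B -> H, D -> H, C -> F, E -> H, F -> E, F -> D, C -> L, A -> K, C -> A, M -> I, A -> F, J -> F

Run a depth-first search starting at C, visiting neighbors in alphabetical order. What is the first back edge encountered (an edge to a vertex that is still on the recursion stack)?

J->B

DFS from C (visiting neighbors in alphabetical order); mark gray on enter, black on exit:
C gray
  A gray
    E gray
      H gray
      H black
    E black
    F gray
      D gray
        D→H: H black — skip
      D black
      F→E: E black — skip
    F black
    A→H: H black — skip
    K gray
    K black
  A black
  C→F: F black — skip
  L gray
    N gray
      B gray
        B→H: H black — skip
        I gray
          I→D: D black — skip
          J gray
            J→B: B is gray → back edge
First back edge: J → B.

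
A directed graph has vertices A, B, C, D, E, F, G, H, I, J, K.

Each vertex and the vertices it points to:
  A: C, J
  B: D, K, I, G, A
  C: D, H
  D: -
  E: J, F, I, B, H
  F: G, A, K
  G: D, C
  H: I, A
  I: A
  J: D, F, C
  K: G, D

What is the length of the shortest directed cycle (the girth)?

For each vertex v, BFS finds the shortest path from v back to v.
The shortest such closed walk is H → A → C → H, length 3.

3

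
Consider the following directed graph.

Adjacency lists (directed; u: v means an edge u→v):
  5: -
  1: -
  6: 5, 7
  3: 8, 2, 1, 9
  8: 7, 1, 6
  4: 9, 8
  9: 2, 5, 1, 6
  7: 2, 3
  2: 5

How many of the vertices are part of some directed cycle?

A vertex is on a directed cycle iff it belongs to a strongly connected component of size ≥ 2 (or has a self-loop).
The vertices on cycles are {3, 6, 7, 8, 9} — 5 in total.

5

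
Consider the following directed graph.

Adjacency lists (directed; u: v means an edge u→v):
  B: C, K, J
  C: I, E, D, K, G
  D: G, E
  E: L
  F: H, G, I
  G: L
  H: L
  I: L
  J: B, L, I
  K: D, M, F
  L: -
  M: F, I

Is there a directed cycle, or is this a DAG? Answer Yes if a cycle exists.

Yes

DFS with white/gray/black marking, starting from M:
M gray
  F gray
    H gray
      L gray
      L black
    H black
    G gray
      G→L: L black — skip
    G black
    I gray
      I→L: L black — skip
    I black
  F black
  M→I: I black — skip
M black
B gray
  C gray
    C→I: I black — skip
    E gray
      E→L: L black — skip
    E black
    D gray
      D→G: G black — skip
      D→E: E black — skip
    D black
    K gray
      K→D: D black — skip
      K→M: M black — skip
      K→F: F black — skip
    K black
    C→G: G black — skip
  C black
  B→K: K black — skip
  J gray
    J→B: B is gray → back edge
Back edge found, so a cycle exists: B → J → B.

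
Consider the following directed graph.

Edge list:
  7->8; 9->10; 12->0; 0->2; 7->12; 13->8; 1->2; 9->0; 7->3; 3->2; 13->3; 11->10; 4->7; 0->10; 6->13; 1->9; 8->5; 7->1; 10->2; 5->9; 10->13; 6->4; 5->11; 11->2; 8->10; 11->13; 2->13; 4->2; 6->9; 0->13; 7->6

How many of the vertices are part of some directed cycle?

12

A vertex is on a directed cycle iff it belongs to a strongly connected component of size ≥ 2 (or has a self-loop).
The vertices on cycles are {0, 2, 3, 4, 5, 6, 7, 8, 9, 10, 11, 13} — 12 in total.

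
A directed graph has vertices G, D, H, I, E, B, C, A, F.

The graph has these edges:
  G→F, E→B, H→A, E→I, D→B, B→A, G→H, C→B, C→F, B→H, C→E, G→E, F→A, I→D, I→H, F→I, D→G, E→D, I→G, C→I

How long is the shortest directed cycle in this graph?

For each vertex v, BFS finds the shortest path from v back to v.
The shortest such closed walk is F → I → G → F, length 3.

3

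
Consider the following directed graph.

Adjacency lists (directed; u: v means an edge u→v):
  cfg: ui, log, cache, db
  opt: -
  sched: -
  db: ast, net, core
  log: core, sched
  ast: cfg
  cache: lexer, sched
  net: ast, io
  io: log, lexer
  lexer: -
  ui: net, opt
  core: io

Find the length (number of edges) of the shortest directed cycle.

3

For each vertex v, BFS finds the shortest path from v back to v.
The shortest such closed walk is cfg → db → ast → cfg, length 3.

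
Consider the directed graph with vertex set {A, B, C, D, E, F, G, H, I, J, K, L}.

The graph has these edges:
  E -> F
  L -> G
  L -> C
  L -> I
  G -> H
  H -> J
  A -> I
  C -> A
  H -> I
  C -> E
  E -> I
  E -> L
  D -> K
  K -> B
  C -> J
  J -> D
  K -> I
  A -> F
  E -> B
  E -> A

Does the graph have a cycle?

Yes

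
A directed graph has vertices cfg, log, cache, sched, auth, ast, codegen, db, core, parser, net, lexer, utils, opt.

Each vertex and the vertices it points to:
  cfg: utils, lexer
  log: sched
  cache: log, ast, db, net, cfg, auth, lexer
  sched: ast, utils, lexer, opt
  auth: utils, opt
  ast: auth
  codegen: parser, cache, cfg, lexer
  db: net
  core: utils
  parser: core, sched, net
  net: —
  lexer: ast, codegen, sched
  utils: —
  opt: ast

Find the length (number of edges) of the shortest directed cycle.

2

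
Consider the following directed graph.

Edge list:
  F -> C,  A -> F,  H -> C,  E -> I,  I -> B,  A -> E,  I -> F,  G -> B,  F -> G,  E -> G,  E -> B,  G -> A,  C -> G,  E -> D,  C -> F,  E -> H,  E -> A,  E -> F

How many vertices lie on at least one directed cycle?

A vertex is on a directed cycle iff it belongs to a strongly connected component of size ≥ 2 (or has a self-loop).
The vertices on cycles are {A, C, E, F, G, H, I} — 7 in total.

7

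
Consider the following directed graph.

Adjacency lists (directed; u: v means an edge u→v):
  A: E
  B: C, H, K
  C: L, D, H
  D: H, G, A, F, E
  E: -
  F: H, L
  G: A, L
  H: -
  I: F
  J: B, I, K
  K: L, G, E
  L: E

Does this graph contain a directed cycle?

DFS with white/gray/black marking, starting from F:
F gray
  H gray
  H black
  L gray
    E gray
    E black
  L black
F black
A gray
  A→E: E black — skip
A black
B gray
  C gray
    C→L: L black — skip
    D gray
      D→H: H black — skip
      G gray
        G→A: A black — skip
        G→L: L black — skip
      G black
      D→A: A black — skip
      D→F: F black — skip
      D→E: E black — skip
    D black
    C→H: H black — skip
  C black
  B→H: H black — skip
  K gray
    K→L: L black — skip
    K→G: G black — skip
    K→E: E black — skip
  K black
B black
I gray
  I→F: F black — skip
I black
J gray
  J→B: B black — skip
  J→I: I black — skip
  J→K: K black — skip
J black
Every edge goes to a white or black vertex — no back edge, so the graph is acyclic.

No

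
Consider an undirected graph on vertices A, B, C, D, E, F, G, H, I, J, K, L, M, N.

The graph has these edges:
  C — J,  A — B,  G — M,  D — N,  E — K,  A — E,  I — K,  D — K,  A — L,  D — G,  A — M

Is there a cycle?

Yes

DFS, tracking each vertex's parent; an edge to a visited non-parent vertex closes a cycle.
Start from N:
visit N (parent –)
  visit D (parent N)
    D–N: parent, skip
    visit K (parent D)
      visit I (parent K)
        I–K: parent, skip
      visit E (parent K)
        visit A (parent E)
          visit M (parent A)
            visit G (parent M)
              G–D: D visited and ≠ parent → cycle
Cycle: D – K – E – A – M – G – D.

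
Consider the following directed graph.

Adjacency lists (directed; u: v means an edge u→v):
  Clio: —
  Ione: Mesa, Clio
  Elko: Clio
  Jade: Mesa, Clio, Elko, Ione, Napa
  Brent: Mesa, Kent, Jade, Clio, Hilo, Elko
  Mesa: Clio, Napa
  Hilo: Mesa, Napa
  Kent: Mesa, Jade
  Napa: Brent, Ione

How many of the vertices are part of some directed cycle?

7

A vertex is on a directed cycle iff it belongs to a strongly connected component of size ≥ 2 (or has a self-loop).
The vertices on cycles are {Hilo, Ione, Jade, Kent, Mesa, Napa, Brent} — 7 in total.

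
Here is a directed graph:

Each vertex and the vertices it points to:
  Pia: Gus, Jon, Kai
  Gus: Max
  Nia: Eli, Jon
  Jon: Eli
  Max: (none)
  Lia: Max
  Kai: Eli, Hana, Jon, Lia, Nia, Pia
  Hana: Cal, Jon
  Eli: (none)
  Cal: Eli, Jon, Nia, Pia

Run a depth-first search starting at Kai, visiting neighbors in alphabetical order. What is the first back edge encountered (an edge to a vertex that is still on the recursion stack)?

DFS from Kai (visiting neighbors in alphabetical order); mark gray on enter, black on exit:
Kai gray
  Eli gray
  Eli black
  Hana gray
    Cal gray
      Cal→Eli: Eli black — skip
      Jon gray
        Jon→Eli: Eli black — skip
      Jon black
      Nia gray
        Nia→Eli: Eli black — skip
        Nia→Jon: Jon black — skip
      Nia black
      Pia gray
        Gus gray
          Max gray
          Max black
        Gus black
        Pia→Jon: Jon black — skip
        Pia→Kai: Kai is gray → back edge
First back edge: Pia → Kai.

Pia→Kai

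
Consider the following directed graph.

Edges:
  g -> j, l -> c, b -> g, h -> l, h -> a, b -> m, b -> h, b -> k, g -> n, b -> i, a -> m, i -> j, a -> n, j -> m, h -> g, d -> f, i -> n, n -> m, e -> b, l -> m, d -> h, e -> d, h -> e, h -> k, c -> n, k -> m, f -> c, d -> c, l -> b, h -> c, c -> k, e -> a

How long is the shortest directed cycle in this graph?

For each vertex v, BFS finds the shortest path from v back to v.
The shortest such closed walk is h → l → b → h, length 3.

3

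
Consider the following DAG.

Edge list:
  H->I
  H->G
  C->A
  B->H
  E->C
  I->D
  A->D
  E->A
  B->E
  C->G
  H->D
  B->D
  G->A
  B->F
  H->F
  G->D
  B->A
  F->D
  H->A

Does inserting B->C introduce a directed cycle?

Adding B→C creates a cycle iff C can already reach B.
Explore from C: no path reaches B. The graph stays acyclic.

No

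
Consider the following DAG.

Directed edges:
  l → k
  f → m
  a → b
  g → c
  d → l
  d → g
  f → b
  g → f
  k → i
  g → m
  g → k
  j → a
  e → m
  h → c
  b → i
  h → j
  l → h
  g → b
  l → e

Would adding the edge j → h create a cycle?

Adding j→h creates a cycle iff h can already reach j.
Path from h: h → j.
So h → … → j → h is a cycle.

Yes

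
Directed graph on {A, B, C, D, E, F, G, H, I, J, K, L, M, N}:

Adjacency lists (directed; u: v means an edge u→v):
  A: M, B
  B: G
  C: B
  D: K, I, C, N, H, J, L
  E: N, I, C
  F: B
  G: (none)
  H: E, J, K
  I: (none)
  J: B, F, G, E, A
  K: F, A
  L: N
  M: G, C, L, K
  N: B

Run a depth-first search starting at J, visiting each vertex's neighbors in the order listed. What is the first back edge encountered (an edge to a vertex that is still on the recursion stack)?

DFS from J (visiting each vertex's neighbors in the order listed); mark gray on enter, black on exit:
J gray
  B gray
    G gray
    G black
  B black
  F gray
    F→B: B black — skip
  F black
  J→G: G black — skip
  E gray
    N gray
      N→B: B black — skip
    N black
    I gray
    I black
    C gray
      C→B: B black — skip
    C black
  E black
  A gray
    M gray
      M→G: G black — skip
      M→C: C black — skip
      L gray
        L→N: N black — skip
      L black
      K gray
        K→F: F black — skip
        K→A: A is gray → back edge
First back edge: K → A.

K→A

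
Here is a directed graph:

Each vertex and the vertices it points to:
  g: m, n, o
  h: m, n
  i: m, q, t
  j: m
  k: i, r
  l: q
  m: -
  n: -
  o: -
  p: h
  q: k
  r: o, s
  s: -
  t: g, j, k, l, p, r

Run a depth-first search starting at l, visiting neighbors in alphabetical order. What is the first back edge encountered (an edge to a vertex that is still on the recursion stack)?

DFS from l (visiting neighbors in alphabetical order); mark gray on enter, black on exit:
l gray
  q gray
    k gray
      i gray
        m gray
        m black
        i→q: q is gray → back edge
First back edge: i → q.

i->q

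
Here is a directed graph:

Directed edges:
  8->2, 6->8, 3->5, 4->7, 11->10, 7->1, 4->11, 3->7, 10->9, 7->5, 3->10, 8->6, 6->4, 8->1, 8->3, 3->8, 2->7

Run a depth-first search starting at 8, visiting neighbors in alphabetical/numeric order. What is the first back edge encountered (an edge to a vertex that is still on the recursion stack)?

3→8

DFS from 8 (visiting neighbors in alphabetical/numeric order); mark gray on enter, black on exit:
8 gray
  1 gray
  1 black
  2 gray
    7 gray
      7→1: 1 black — skip
      5 gray
      5 black
    7 black
  2 black
  3 gray
    3→5: 5 black — skip
    3→7: 7 black — skip
    3→8: 8 is gray → back edge
First back edge: 3 → 8.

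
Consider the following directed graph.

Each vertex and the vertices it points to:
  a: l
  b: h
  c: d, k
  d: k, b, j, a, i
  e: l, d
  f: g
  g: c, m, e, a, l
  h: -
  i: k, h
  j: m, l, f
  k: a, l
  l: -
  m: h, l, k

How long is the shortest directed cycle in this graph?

5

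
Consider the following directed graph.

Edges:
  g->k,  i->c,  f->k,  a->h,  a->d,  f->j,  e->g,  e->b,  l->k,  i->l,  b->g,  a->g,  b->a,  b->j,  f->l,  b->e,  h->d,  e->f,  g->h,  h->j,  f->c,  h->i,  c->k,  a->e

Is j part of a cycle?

j lies on a cycle iff there is a path from j back to itself.
Exploring from j, it never reaches itself; equivalently, its strongly connected component is a singleton.

No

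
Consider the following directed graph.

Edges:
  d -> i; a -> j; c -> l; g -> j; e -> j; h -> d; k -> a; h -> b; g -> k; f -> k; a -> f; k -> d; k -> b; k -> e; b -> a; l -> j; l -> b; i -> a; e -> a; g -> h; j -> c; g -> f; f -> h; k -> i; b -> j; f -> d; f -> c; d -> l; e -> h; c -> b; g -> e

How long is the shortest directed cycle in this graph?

3

For each vertex v, BFS finds the shortest path from v back to v.
The shortest such closed walk is f → k → a → f, length 3.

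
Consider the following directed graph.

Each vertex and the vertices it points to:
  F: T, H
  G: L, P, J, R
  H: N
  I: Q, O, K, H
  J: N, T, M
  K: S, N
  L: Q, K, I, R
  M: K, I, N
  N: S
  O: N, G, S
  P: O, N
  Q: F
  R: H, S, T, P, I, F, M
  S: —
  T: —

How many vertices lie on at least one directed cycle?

A vertex is on a directed cycle iff it belongs to a strongly connected component of size ≥ 2 (or has a self-loop).
The vertices on cycles are {G, I, J, L, M, O, P, R} — 8 in total.

8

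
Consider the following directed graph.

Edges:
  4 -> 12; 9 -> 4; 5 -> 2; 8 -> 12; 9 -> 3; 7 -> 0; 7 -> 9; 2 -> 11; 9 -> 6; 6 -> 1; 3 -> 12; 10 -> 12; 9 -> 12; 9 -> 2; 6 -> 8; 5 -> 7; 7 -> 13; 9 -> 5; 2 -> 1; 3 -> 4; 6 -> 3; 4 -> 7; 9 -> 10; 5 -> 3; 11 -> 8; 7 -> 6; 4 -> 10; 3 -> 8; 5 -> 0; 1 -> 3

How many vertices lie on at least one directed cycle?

A vertex is on a directed cycle iff it belongs to a strongly connected component of size ≥ 2 (or has a self-loop).
The vertices on cycles are {1, 2, 3, 4, 5, 6, 7, 9} — 8 in total.

8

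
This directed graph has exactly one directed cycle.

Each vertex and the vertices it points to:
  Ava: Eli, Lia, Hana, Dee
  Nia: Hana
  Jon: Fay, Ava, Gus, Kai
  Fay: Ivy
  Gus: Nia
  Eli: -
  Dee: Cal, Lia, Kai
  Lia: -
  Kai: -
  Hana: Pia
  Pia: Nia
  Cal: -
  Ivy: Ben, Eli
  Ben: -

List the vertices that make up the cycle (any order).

Nia, Pia, Hana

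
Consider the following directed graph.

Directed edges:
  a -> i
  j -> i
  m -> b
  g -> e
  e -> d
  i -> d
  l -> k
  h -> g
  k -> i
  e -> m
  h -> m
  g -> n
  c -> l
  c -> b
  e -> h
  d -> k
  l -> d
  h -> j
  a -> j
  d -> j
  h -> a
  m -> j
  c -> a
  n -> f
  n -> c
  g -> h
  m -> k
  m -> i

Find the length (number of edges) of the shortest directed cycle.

2

For each vertex v, BFS finds the shortest path from v back to v.
The shortest such closed walk is h → g → h, length 2.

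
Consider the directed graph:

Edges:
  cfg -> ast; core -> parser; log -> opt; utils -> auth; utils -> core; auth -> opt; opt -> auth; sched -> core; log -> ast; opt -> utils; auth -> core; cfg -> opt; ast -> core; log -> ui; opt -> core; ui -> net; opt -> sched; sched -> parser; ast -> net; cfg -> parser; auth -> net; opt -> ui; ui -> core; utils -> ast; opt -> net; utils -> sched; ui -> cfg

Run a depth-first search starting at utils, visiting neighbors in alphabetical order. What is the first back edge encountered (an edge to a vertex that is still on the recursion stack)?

opt→auth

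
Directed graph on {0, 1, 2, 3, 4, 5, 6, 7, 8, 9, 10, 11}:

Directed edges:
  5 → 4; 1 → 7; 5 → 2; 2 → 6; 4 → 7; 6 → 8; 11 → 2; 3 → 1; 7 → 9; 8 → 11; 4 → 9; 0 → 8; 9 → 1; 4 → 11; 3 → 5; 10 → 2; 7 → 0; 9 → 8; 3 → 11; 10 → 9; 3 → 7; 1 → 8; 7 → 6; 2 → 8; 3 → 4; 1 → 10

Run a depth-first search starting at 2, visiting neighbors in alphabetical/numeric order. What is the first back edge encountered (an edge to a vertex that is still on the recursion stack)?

11→2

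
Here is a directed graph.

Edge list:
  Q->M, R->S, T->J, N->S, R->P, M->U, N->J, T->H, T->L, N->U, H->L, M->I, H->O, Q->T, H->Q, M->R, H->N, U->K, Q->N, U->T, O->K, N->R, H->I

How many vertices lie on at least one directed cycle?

6

A vertex is on a directed cycle iff it belongs to a strongly connected component of size ≥ 2 (or has a self-loop).
The vertices on cycles are {H, M, N, Q, T, U} — 6 in total.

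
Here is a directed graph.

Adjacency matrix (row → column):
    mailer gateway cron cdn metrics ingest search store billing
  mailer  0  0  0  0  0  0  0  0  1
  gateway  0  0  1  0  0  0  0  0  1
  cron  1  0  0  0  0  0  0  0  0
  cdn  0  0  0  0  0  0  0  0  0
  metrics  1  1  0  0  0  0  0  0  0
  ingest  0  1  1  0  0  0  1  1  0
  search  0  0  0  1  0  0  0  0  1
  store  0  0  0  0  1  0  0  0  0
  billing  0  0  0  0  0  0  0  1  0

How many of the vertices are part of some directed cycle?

6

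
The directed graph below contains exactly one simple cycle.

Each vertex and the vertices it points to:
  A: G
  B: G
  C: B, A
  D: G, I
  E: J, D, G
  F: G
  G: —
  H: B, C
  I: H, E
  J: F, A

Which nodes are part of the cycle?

DFS with gray/black marking from I:
I gray
  H gray
    B gray
      G gray
      G black
    B black
    C gray
      C→B: B black — skip
      A gray
        A→G: G black — skip
      A black
    C black
  H black
  E gray
    J gray
      F gray
        F→G: G black — skip
      F black
      J→A: A black — skip
    J black
    D gray
      D→G: G black — skip
      D→I: I is gray → back edge
Back edge closes the cycle I → E → D → I; its vertices are {D, E, I}.

D, E, I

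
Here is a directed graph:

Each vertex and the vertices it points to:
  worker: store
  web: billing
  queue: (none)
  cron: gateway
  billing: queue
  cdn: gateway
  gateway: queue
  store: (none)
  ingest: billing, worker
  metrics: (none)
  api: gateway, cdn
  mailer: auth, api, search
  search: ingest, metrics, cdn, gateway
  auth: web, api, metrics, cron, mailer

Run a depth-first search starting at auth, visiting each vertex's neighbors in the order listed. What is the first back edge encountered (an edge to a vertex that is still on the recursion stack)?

mailer->auth

DFS from auth (visiting each vertex's neighbors in the order listed); mark gray on enter, black on exit:
auth gray
  web gray
    billing gray
      queue gray
      queue black
    billing black
  web black
  api gray
    gateway gray
      gateway→queue: queue black — skip
    gateway black
    cdn gray
      cdn→gateway: gateway black — skip
    cdn black
  api black
  metrics gray
  metrics black
  cron gray
    cron→gateway: gateway black — skip
  cron black
  mailer gray
    mailer→auth: auth is gray → back edge
First back edge: mailer → auth.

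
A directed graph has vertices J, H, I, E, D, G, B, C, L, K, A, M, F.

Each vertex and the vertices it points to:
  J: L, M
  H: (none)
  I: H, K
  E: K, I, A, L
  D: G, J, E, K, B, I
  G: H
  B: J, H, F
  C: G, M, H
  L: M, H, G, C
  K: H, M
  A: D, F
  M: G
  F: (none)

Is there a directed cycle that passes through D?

Yes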